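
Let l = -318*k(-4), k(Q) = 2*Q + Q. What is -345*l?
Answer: -1316520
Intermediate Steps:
k(Q) = 3*Q
l = 3816 (l = -954*(-4) = -318*(-12) = 3816)
-345*l = -345*3816 = -1316520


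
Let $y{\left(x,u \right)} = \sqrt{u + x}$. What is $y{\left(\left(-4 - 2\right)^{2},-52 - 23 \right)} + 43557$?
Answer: $43557 + i \sqrt{39} \approx 43557.0 + 6.245 i$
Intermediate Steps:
$y{\left(\left(-4 - 2\right)^{2},-52 - 23 \right)} + 43557 = \sqrt{\left(-52 - 23\right) + \left(-4 - 2\right)^{2}} + 43557 = \sqrt{-75 + \left(-6\right)^{2}} + 43557 = \sqrt{-75 + 36} + 43557 = \sqrt{-39} + 43557 = i \sqrt{39} + 43557 = 43557 + i \sqrt{39}$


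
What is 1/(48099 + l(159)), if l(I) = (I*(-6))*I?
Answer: -1/103587 ≈ -9.6537e-6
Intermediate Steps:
l(I) = -6*I² (l(I) = (-6*I)*I = -6*I²)
1/(48099 + l(159)) = 1/(48099 - 6*159²) = 1/(48099 - 6*25281) = 1/(48099 - 151686) = 1/(-103587) = -1/103587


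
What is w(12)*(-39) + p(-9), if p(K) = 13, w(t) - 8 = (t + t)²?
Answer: -22763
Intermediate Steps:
w(t) = 8 + 4*t² (w(t) = 8 + (t + t)² = 8 + (2*t)² = 8 + 4*t²)
w(12)*(-39) + p(-9) = (8 + 4*12²)*(-39) + 13 = (8 + 4*144)*(-39) + 13 = (8 + 576)*(-39) + 13 = 584*(-39) + 13 = -22776 + 13 = -22763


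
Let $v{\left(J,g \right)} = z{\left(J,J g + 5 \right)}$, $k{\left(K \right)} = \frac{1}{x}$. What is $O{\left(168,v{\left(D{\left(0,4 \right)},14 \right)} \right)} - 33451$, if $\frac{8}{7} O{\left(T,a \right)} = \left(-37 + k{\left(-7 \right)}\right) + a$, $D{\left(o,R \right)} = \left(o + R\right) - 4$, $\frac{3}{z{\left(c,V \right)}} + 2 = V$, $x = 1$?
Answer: $- \frac{267853}{8} \approx -33482.0$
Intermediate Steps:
$k{\left(K \right)} = 1$ ($k{\left(K \right)} = 1^{-1} = 1$)
$z{\left(c,V \right)} = \frac{3}{-2 + V}$
$D{\left(o,R \right)} = -4 + R + o$ ($D{\left(o,R \right)} = \left(R + o\right) - 4 = -4 + R + o$)
$v{\left(J,g \right)} = \frac{3}{3 + J g}$ ($v{\left(J,g \right)} = \frac{3}{-2 + \left(J g + 5\right)} = \frac{3}{-2 + \left(5 + J g\right)} = \frac{3}{3 + J g}$)
$O{\left(T,a \right)} = - \frac{63}{2} + \frac{7 a}{8}$ ($O{\left(T,a \right)} = \frac{7 \left(\left(-37 + 1\right) + a\right)}{8} = \frac{7 \left(-36 + a\right)}{8} = - \frac{63}{2} + \frac{7 a}{8}$)
$O{\left(168,v{\left(D{\left(0,4 \right)},14 \right)} \right)} - 33451 = \left(- \frac{63}{2} + \frac{7 \frac{3}{3 + \left(-4 + 4 + 0\right) 14}}{8}\right) - 33451 = \left(- \frac{63}{2} + \frac{7 \frac{3}{3 + 0 \cdot 14}}{8}\right) - 33451 = \left(- \frac{63}{2} + \frac{7 \frac{3}{3 + 0}}{8}\right) - 33451 = \left(- \frac{63}{2} + \frac{7 \cdot \frac{3}{3}}{8}\right) - 33451 = \left(- \frac{63}{2} + \frac{7 \cdot 3 \cdot \frac{1}{3}}{8}\right) - 33451 = \left(- \frac{63}{2} + \frac{7}{8} \cdot 1\right) - 33451 = \left(- \frac{63}{2} + \frac{7}{8}\right) - 33451 = - \frac{245}{8} - 33451 = - \frac{267853}{8}$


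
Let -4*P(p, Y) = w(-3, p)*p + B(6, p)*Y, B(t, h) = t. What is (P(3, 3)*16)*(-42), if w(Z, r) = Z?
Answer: 1512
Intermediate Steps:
P(p, Y) = -3*Y/2 + 3*p/4 (P(p, Y) = -(-3*p + 6*Y)/4 = -3*Y/2 + 3*p/4)
(P(3, 3)*16)*(-42) = ((-3/2*3 + (¾)*3)*16)*(-42) = ((-9/2 + 9/4)*16)*(-42) = -9/4*16*(-42) = -36*(-42) = 1512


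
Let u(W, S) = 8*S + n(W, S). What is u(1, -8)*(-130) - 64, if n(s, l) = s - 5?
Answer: 8776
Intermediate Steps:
n(s, l) = -5 + s
u(W, S) = -5 + W + 8*S (u(W, S) = 8*S + (-5 + W) = -5 + W + 8*S)
u(1, -8)*(-130) - 64 = (-5 + 1 + 8*(-8))*(-130) - 64 = (-5 + 1 - 64)*(-130) - 64 = -68*(-130) - 64 = 8840 - 64 = 8776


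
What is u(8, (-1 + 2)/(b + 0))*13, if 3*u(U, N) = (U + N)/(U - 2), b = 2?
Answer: 221/36 ≈ 6.1389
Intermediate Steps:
u(U, N) = (N + U)/(3*(-2 + U)) (u(U, N) = ((U + N)/(U - 2))/3 = ((N + U)/(-2 + U))/3 = (N + U)/(3*(-2 + U)))
u(8, (-1 + 2)/(b + 0))*13 = (((-1 + 2)/(2 + 0) + 8)/(3*(-2 + 8)))*13 = ((⅓)*(1/2 + 8)/6)*13 = ((⅓)*(⅙)*(1*(½) + 8))*13 = ((⅓)*(⅙)*(½ + 8))*13 = ((⅓)*(⅙)*(17/2))*13 = (17/36)*13 = 221/36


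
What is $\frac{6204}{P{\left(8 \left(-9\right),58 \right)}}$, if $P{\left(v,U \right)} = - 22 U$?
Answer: $- \frac{141}{29} \approx -4.8621$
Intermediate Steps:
$\frac{6204}{P{\left(8 \left(-9\right),58 \right)}} = \frac{6204}{\left(-22\right) 58} = \frac{6204}{-1276} = 6204 \left(- \frac{1}{1276}\right) = - \frac{141}{29}$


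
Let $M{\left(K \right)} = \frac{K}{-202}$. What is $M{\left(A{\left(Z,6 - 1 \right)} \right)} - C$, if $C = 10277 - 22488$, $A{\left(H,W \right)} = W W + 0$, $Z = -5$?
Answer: $\frac{2466597}{202} \approx 12211.0$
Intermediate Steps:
$A{\left(H,W \right)} = W^{2}$ ($A{\left(H,W \right)} = W^{2} + 0 = W^{2}$)
$C = -12211$ ($C = 10277 - 22488 = -12211$)
$M{\left(K \right)} = - \frac{K}{202}$ ($M{\left(K \right)} = K \left(- \frac{1}{202}\right) = - \frac{K}{202}$)
$M{\left(A{\left(Z,6 - 1 \right)} \right)} - C = - \frac{\left(6 - 1\right)^{2}}{202} - -12211 = - \frac{5^{2}}{202} + 12211 = \left(- \frac{1}{202}\right) 25 + 12211 = - \frac{25}{202} + 12211 = \frac{2466597}{202}$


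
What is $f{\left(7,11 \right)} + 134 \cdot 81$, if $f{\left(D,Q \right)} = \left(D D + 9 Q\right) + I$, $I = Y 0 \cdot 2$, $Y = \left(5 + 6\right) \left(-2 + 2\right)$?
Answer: $11002$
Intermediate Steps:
$Y = 0$ ($Y = 11 \cdot 0 = 0$)
$I = 0$ ($I = 0 \cdot 0 \cdot 2 = 0 \cdot 2 = 0$)
$f{\left(D,Q \right)} = D^{2} + 9 Q$ ($f{\left(D,Q \right)} = \left(D D + 9 Q\right) + 0 = \left(D^{2} + 9 Q\right) + 0 = D^{2} + 9 Q$)
$f{\left(7,11 \right)} + 134 \cdot 81 = \left(7^{2} + 9 \cdot 11\right) + 134 \cdot 81 = \left(49 + 99\right) + 10854 = 148 + 10854 = 11002$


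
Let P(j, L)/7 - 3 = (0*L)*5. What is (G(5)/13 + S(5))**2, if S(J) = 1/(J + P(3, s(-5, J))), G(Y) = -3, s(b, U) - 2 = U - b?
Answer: 25/676 ≈ 0.036982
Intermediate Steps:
s(b, U) = 2 + U - b (s(b, U) = 2 + (U - b) = 2 + U - b)
P(j, L) = 21 (P(j, L) = 21 + 7*((0*L)*5) = 21 + 7*(0*5) = 21 + 7*0 = 21 + 0 = 21)
S(J) = 1/(21 + J) (S(J) = 1/(J + 21) = 1/(21 + J))
(G(5)/13 + S(5))**2 = (-3/13 + 1/(21 + 5))**2 = (-3*1/13 + 1/26)**2 = (-3/13 + 1/26)**2 = (-5/26)**2 = 25/676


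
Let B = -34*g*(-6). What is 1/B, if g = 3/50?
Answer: 25/306 ≈ 0.081699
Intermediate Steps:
g = 3/50 (g = 3*(1/50) = 3/50 ≈ 0.060000)
B = 306/25 (B = -34*3/50*(-6) = -51/25*(-6) = 306/25 ≈ 12.240)
1/B = 1/(306/25) = 25/306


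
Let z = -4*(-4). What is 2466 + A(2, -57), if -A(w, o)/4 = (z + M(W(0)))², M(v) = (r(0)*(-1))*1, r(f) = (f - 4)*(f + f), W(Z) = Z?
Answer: 1442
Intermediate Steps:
r(f) = 2*f*(-4 + f) (r(f) = (-4 + f)*(2*f) = 2*f*(-4 + f))
z = 16
M(v) = 0 (M(v) = ((2*0*(-4 + 0))*(-1))*1 = ((2*0*(-4))*(-1))*1 = (0*(-1))*1 = 0*1 = 0)
A(w, o) = -1024 (A(w, o) = -4*(16 + 0)² = -4*16² = -4*256 = -1024)
2466 + A(2, -57) = 2466 - 1024 = 1442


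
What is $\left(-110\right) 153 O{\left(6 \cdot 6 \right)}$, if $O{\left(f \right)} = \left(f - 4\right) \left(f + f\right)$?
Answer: $-38776320$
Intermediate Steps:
$O{\left(f \right)} = 2 f \left(-4 + f\right)$ ($O{\left(f \right)} = \left(-4 + f\right) 2 f = 2 f \left(-4 + f\right)$)
$\left(-110\right) 153 O{\left(6 \cdot 6 \right)} = \left(-110\right) 153 \cdot 2 \cdot 6 \cdot 6 \left(-4 + 6 \cdot 6\right) = - 16830 \cdot 2 \cdot 36 \left(-4 + 36\right) = - 16830 \cdot 2 \cdot 36 \cdot 32 = \left(-16830\right) 2304 = -38776320$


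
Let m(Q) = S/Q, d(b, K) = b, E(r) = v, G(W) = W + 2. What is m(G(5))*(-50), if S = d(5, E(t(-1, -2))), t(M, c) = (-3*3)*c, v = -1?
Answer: -250/7 ≈ -35.714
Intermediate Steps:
G(W) = 2 + W
t(M, c) = -9*c
E(r) = -1
S = 5
m(Q) = 5/Q
m(G(5))*(-50) = (5/(2 + 5))*(-50) = (5/7)*(-50) = -250/7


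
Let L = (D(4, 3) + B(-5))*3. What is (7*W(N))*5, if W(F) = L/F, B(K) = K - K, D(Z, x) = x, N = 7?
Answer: 45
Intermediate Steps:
B(K) = 0
L = 9 (L = (3 + 0)*3 = 3*3 = 9)
W(F) = 9/F
(7*W(N))*5 = (7*(9/7))*5 = 9*5 = 45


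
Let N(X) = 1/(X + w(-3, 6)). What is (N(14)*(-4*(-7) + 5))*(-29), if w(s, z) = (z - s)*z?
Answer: -957/68 ≈ -14.074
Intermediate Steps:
w(s, z) = z*(z - s)
N(X) = 1/(54 + X) (N(X) = 1/(X + 6*(6 - 1*(-3))) = 1/(X + 6*(6 + 3)) = 1/(X + 6*9) = 1/(X + 54) = 1/(54 + X))
(N(14)*(-4*(-7) + 5))*(-29) = ((-4*(-7) + 5)/(54 + 14))*(-29) = ((28 + 5)/68)*(-29) = ((1/68)*33)*(-29) = (33/68)*(-29) = -957/68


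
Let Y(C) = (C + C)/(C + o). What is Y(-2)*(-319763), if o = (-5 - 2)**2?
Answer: 1279052/47 ≈ 27214.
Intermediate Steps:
o = 49 (o = (-7)**2 = 49)
Y(C) = 2*C/(49 + C) (Y(C) = (C + C)/(C + 49) = (2*C)/(49 + C) = 2*C/(49 + C))
Y(-2)*(-319763) = (2*(-2)/(49 - 2))*(-319763) = (2*(-2)/47)*(-319763) = (2*(-2)*(1/47))*(-319763) = -4/47*(-319763) = 1279052/47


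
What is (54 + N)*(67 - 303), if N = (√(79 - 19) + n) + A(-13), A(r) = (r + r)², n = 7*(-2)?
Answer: -168976 - 472*√15 ≈ -1.7080e+5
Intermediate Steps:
n = -14
A(r) = 4*r² (A(r) = (2*r)² = 4*r²)
N = 662 + 2*√15 (N = (√(79 - 19) - 14) + 4*(-13)² = (√60 - 14) + 4*169 = (2*√15 - 14) + 676 = (-14 + 2*√15) + 676 = 662 + 2*√15 ≈ 669.75)
(54 + N)*(67 - 303) = (54 + (662 + 2*√15))*(67 - 303) = (716 + 2*√15)*(-236) = -168976 - 472*√15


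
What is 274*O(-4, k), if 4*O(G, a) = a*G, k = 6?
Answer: -1644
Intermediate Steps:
O(G, a) = G*a/4 (O(G, a) = (a*G)/4 = (G*a)/4 = G*a/4)
274*O(-4, k) = 274*((¼)*(-4)*6) = 274*(-6) = -1644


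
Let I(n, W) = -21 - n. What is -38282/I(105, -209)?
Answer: 19141/63 ≈ 303.83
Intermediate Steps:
-38282/I(105, -209) = -38282/(-21 - 1*105) = -38282/(-21 - 105) = -38282/(-126) = -38282*(-1/126) = 19141/63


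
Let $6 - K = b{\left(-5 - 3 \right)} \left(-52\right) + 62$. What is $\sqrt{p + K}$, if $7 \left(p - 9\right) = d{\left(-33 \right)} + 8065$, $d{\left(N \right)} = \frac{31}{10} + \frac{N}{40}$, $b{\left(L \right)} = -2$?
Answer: $\frac{\sqrt{19628770}}{140} \approx 31.646$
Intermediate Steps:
$d{\left(N \right)} = \frac{31}{10} + \frac{N}{40}$ ($d{\left(N \right)} = 31 \cdot \frac{1}{10} + N \frac{1}{40} = \frac{31}{10} + \frac{N}{40}$)
$K = -160$ ($K = 6 - \left(\left(-2\right) \left(-52\right) + 62\right) = 6 - \left(104 + 62\right) = 6 - 166 = -160$)
$p = \frac{325211}{280}$ ($p = 9 + \frac{\left(\frac{31}{10} + \frac{1}{40} \left(-33\right)\right) + 8065}{7} = 9 + \frac{\left(\frac{31}{10} - \frac{33}{40}\right) + 8065}{7} = 9 + \frac{\frac{91}{40} + 8065}{7} = 9 + \frac{1}{7} \cdot \frac{322691}{40} = 9 + \frac{322691}{280} = \frac{325211}{280} \approx 1161.5$)
$\sqrt{p + K} = \sqrt{\frac{325211}{280} - 160} = \sqrt{\frac{280411}{280}} = \frac{\sqrt{19628770}}{140}$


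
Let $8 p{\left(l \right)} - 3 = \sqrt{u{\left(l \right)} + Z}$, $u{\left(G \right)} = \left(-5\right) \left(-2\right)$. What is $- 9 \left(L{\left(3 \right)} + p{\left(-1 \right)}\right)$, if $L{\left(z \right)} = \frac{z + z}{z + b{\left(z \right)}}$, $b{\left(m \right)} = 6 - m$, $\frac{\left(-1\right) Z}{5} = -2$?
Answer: $- \frac{99}{8} - \frac{9 \sqrt{5}}{4} \approx -17.406$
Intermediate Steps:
$Z = 10$ ($Z = \left(-5\right) \left(-2\right) = 10$)
$u{\left(G \right)} = 10$
$p{\left(l \right)} = \frac{3}{8} + \frac{\sqrt{5}}{4}$ ($p{\left(l \right)} = \frac{3}{8} + \frac{\sqrt{10 + 10}}{8} = \frac{3}{8} + \frac{\sqrt{20}}{8} = \frac{3}{8} + \frac{2 \sqrt{5}}{8} = \frac{3}{8} + \frac{\sqrt{5}}{4}$)
$L{\left(z \right)} = \frac{z}{3}$ ($L{\left(z \right)} = \frac{z + z}{z - \left(-6 + z\right)} = \frac{2 z}{6} = 2 z \frac{1}{6} = \frac{z}{3}$)
$- 9 \left(L{\left(3 \right)} + p{\left(-1 \right)}\right) = - 9 \left(\frac{1}{3} \cdot 3 + \left(\frac{3}{8} + \frac{\sqrt{5}}{4}\right)\right) = - 9 \left(1 + \left(\frac{3}{8} + \frac{\sqrt{5}}{4}\right)\right) = - 9 \left(\frac{11}{8} + \frac{\sqrt{5}}{4}\right) = - \frac{99}{8} - \frac{9 \sqrt{5}}{4}$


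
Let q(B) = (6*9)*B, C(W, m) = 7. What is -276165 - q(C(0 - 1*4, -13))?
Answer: -276543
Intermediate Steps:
q(B) = 54*B
-276165 - q(C(0 - 1*4, -13)) = -276165 - 54*7 = -276165 - 1*378 = -276165 - 378 = -276543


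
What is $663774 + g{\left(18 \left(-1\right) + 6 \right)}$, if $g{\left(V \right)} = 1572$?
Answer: $665346$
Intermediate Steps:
$663774 + g{\left(18 \left(-1\right) + 6 \right)} = 663774 + 1572 = 665346$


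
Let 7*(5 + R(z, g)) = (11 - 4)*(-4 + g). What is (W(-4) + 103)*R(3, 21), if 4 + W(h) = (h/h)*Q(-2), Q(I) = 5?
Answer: 1248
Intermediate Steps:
R(z, g) = -9 + g (R(z, g) = -5 + ((11 - 4)*(-4 + g))/7 = -5 + (7*(-4 + g))/7 = -5 + (-28 + 7*g)/7 = -5 + (-4 + g) = -9 + g)
W(h) = 1 (W(h) = -4 + (h/h)*5 = -4 + 1*5 = -4 + 5 = 1)
(W(-4) + 103)*R(3, 21) = (1 + 103)*(-9 + 21) = 104*12 = 1248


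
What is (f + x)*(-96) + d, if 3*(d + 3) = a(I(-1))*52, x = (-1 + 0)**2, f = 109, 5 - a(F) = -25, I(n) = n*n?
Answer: -10043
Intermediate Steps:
I(n) = n**2
a(F) = 30 (a(F) = 5 - 1*(-25) = 5 + 25 = 30)
x = 1 (x = (-1)**2 = 1)
d = 517 (d = -3 + (30*52)/3 = -3 + (1/3)*1560 = -3 + 520 = 517)
(f + x)*(-96) + d = (109 + 1)*(-96) + 517 = 110*(-96) + 517 = -10560 + 517 = -10043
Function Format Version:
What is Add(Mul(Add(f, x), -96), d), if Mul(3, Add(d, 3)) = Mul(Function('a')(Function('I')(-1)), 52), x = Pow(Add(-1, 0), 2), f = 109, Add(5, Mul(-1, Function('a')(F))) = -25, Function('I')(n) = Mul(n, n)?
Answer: -10043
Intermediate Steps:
Function('I')(n) = Pow(n, 2)
Function('a')(F) = 30 (Function('a')(F) = Add(5, Mul(-1, -25)) = Add(5, 25) = 30)
x = 1 (x = Pow(-1, 2) = 1)
d = 517 (d = Add(-3, Mul(Rational(1, 3), Mul(30, 52))) = Add(-3, Mul(Rational(1, 3), 1560)) = Add(-3, 520) = 517)
Add(Mul(Add(f, x), -96), d) = Add(Mul(Add(109, 1), -96), 517) = Add(Mul(110, -96), 517) = Add(-10560, 517) = -10043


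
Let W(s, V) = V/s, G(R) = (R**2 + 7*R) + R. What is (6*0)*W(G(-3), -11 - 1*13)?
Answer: 0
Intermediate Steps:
G(R) = R**2 + 8*R
(6*0)*W(G(-3), -11 - 1*13) = (6*0)*((-11 - 1*13)/((-3*(8 - 3)))) = 0*((-11 - 13)/((-3*5))) = 0*(-24/(-15)) = 0*(-24*(-1/15)) = 0*(8/5) = 0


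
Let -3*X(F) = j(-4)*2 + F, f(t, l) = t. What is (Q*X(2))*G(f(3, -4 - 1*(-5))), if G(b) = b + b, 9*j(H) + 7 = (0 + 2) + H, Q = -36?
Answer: 0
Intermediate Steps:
j(H) = -5/9 + H/9 (j(H) = -7/9 + ((0 + 2) + H)/9 = -7/9 + (2 + H)/9 = -7/9 + (2/9 + H/9) = -5/9 + H/9)
G(b) = 2*b
X(F) = 2/3 - F/3 (X(F) = -((-5/9 + (1/9)*(-4))*2 + F)/3 = -((-5/9 - 4/9)*2 + F)/3 = -(-1*2 + F)/3 = -(-2 + F)/3 = 2/3 - F/3)
(Q*X(2))*G(f(3, -4 - 1*(-5))) = (-36*(2/3 - 1/3*2))*(2*3) = -36*(2/3 - 2/3)*6 = -36*0*6 = 0*6 = 0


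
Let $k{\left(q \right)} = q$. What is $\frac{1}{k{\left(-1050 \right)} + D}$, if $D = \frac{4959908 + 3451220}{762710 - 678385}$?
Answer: $- \frac{84325}{80130122} \approx -0.0010523$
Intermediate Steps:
$D = \frac{8411128}{84325} \approx 99.747$
$\frac{1}{k{\left(-1050 \right)} + D} = \frac{1}{-1050 + \frac{8411128}{84325}} = \frac{1}{- \frac{80130122}{84325}} = - \frac{84325}{80130122}$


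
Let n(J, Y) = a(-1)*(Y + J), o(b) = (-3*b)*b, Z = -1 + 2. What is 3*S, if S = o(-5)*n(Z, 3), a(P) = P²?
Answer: -900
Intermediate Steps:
Z = 1
o(b) = -3*b²
n(J, Y) = J + Y (n(J, Y) = (-1)²*(Y + J) = 1*(J + Y) = J + Y)
S = -300 (S = (-3*(-5)²)*(1 + 3) = -3*25*4 = -75*4 = -300)
3*S = 3*(-300) = -900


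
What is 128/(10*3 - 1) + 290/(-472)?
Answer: 26003/6844 ≈ 3.7994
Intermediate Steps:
128/(10*3 - 1) + 290/(-472) = 128/(30 - 1) + 290*(-1/472) = 128/29 - 145/236 = 26003/6844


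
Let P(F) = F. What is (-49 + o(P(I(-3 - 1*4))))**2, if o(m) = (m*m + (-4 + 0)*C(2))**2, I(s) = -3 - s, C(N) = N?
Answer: 225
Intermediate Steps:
o(m) = (-8 + m**2)**2 (o(m) = (m*m + (-4 + 0)*2)**2 = (m**2 - 4*2)**2 = (m**2 - 8)**2 = (-8 + m**2)**2)
(-49 + o(P(I(-3 - 1*4))))**2 = (-49 + (-8 + (-3 - (-3 - 1*4))**2)**2)**2 = (-49 + (-8 + (-3 - (-3 - 4))**2)**2)**2 = (-49 + (-8 + (-3 - 1*(-7))**2)**2)**2 = (-49 + (-8 + (-3 + 7)**2)**2)**2 = (-49 + (-8 + 4**2)**2)**2 = (-49 + (-8 + 16)**2)**2 = (-49 + 8**2)**2 = (-49 + 64)**2 = 15**2 = 225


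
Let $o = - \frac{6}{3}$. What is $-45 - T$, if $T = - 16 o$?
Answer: $-77$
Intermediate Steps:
$o = -2$ ($o = \left(-6\right) \frac{1}{3} = -2$)
$T = 32$ ($T = \left(-16\right) \left(-2\right) = 32$)
$-45 - T = -45 - 32 = -77$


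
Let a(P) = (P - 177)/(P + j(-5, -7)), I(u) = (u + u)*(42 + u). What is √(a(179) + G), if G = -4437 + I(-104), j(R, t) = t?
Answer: 5*√2502514/86 ≈ 91.973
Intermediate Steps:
I(u) = 2*u*(42 + u) (I(u) = (2*u)*(42 + u) = 2*u*(42 + u))
a(P) = (-177 + P)/(-7 + P) (a(P) = (P - 177)/(P - 7) = (-177 + P)/(-7 + P))
G = 8459 (G = -4437 + 2*(-104)*(42 - 104) = -4437 + 2*(-104)*(-62) = -4437 + 12896 = 8459)
√(a(179) + G) = √((-177 + 179)/(-7 + 179) + 8459) = √(2/172 + 8459) = √((1/172)*2 + 8459) = √(1/86 + 8459) = √(727475/86) = 5*√2502514/86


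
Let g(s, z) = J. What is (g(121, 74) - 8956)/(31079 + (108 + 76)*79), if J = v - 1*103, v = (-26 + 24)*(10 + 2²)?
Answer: -3029/15205 ≈ -0.19921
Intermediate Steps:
v = -28 (v = -2*(10 + 4) = -2*14 = -28)
J = -131 (J = -28 - 1*103 = -28 - 103 = -131)
g(s, z) = -131
(g(121, 74) - 8956)/(31079 + (108 + 76)*79) = (-131 - 8956)/(31079 + (108 + 76)*79) = -9087/(31079 + 184*79) = -9087/(31079 + 14536) = -9087/45615 = -9087*1/45615 = -3029/15205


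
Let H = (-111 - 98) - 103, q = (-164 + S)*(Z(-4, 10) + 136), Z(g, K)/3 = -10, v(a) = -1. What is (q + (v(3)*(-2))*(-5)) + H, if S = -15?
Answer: -19296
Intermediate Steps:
Z(g, K) = -30 (Z(g, K) = 3*(-10) = -30)
q = -18974 (q = (-164 - 15)*(-30 + 136) = -179*106 = -18974)
H = -312 (H = -209 - 103 = -312)
(q + (v(3)*(-2))*(-5)) + H = (-18974 - 1*(-2)*(-5)) - 312 = (-18974 + 2*(-5)) - 312 = (-18974 - 10) - 312 = -18984 - 312 = -19296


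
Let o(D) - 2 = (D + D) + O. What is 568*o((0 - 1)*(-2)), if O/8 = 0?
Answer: 3408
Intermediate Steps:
O = 0 (O = 8*0 = 0)
o(D) = 2 + 2*D (o(D) = 2 + ((D + D) + 0) = 2 + (2*D + 0) = 2 + 2*D)
568*o((0 - 1)*(-2)) = 568*(2 + 2*((0 - 1)*(-2))) = 568*(2 + 2*(-1*(-2))) = 568*(2 + 2*2) = 568*(2 + 4) = 568*6 = 3408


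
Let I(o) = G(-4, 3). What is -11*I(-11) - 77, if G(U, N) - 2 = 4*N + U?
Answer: -187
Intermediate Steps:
G(U, N) = 2 + U + 4*N (G(U, N) = 2 + (4*N + U) = 2 + (U + 4*N) = 2 + U + 4*N)
I(o) = 10 (I(o) = 2 - 4 + 4*3 = 2 - 4 + 12 = 10)
-11*I(-11) - 77 = -11*10 - 77 = -110 - 77 = -187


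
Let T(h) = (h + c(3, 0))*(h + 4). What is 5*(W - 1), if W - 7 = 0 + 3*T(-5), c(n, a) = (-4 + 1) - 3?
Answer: 195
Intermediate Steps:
c(n, a) = -6 (c(n, a) = -3 - 3 = -6)
T(h) = (-6 + h)*(4 + h) (T(h) = (h - 6)*(h + 4) = (-6 + h)*(4 + h))
W = 40 (W = 7 + (0 + 3*(-24 + (-5)² - 2*(-5))) = 7 + (0 + 3*(-24 + 25 + 10)) = 7 + (0 + 3*11) = 7 + (0 + 33) = 7 + 33 = 40)
5*(W - 1) = 5*(40 - 1) = 5*39 = 195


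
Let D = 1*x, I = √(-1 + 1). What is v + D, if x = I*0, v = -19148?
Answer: -19148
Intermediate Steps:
I = 0 (I = √0 = 0)
x = 0 (x = 0*0 = 0)
D = 0 (D = 1*0 = 0)
v + D = -19148 + 0 = -19148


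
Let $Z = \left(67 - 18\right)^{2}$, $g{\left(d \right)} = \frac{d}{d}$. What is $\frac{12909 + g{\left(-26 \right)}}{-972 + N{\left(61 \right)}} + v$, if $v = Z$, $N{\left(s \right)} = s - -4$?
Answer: $\frac{2164797}{907} \approx 2386.8$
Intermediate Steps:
$g{\left(d \right)} = 1$
$N{\left(s \right)} = 4 + s$ ($N{\left(s \right)} = s + 4 = 4 + s$)
$Z = 2401$ ($Z = 49^{2} = 2401$)
$v = 2401$
$\frac{12909 + g{\left(-26 \right)}}{-972 + N{\left(61 \right)}} + v = \frac{12909 + 1}{-972 + \left(4 + 61\right)} + 2401 = \frac{12910}{-972 + 65} + 2401 = \frac{12910}{-907} + 2401 = 12910 \left(- \frac{1}{907}\right) + 2401 = - \frac{12910}{907} + 2401 = \frac{2164797}{907}$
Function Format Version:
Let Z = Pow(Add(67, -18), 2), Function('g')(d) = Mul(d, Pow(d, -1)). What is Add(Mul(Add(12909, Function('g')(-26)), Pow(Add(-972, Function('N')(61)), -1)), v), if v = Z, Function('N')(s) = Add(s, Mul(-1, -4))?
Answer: Rational(2164797, 907) ≈ 2386.8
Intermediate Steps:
Function('g')(d) = 1
Function('N')(s) = Add(4, s) (Function('N')(s) = Add(s, 4) = Add(4, s))
Z = 2401 (Z = Pow(49, 2) = 2401)
v = 2401
Add(Mul(Add(12909, Function('g')(-26)), Pow(Add(-972, Function('N')(61)), -1)), v) = Add(Mul(Add(12909, 1), Pow(Add(-972, Add(4, 61)), -1)), 2401) = Add(Mul(12910, Pow(Add(-972, 65), -1)), 2401) = Add(Mul(12910, Pow(-907, -1)), 2401) = Add(Mul(12910, Rational(-1, 907)), 2401) = Add(Rational(-12910, 907), 2401) = Rational(2164797, 907)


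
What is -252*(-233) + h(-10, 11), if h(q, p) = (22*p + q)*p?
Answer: 61268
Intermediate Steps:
h(q, p) = p*(q + 22*p) (h(q, p) = (q + 22*p)*p = p*(q + 22*p))
-252*(-233) + h(-10, 11) = -252*(-233) + 11*(-10 + 22*11) = 58716 + 11*(-10 + 242) = 58716 + 11*232 = 58716 + 2552 = 61268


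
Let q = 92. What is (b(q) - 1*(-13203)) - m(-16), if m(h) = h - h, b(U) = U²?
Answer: 21667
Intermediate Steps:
m(h) = 0
(b(q) - 1*(-13203)) - m(-16) = (92² - 1*(-13203)) - 1*0 = (8464 + 13203) + 0 = 21667 + 0 = 21667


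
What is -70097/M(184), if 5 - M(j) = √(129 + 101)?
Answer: 70097/41 + 70097*√230/205 ≈ 6895.4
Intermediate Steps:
M(j) = 5 - √230 (M(j) = 5 - √(129 + 101) = 5 - √230)
-70097/M(184) = -70097/(5 - √230)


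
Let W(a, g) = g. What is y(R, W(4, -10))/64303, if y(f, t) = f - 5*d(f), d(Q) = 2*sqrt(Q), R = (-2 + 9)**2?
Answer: -21/64303 ≈ -0.00032658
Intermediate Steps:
R = 49 (R = 7**2 = 49)
y(f, t) = f - 10*sqrt(f)
y(R, W(4, -10))/64303 = (49 - 10*sqrt(49))/64303 = (49 - 10*7)*(1/64303) = (49 - 70)*(1/64303) = -21*1/64303 = -21/64303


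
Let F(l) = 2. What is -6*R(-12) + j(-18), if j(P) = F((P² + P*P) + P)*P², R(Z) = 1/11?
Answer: 7122/11 ≈ 647.45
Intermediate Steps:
R(Z) = 1/11
j(P) = 2*P²
-6*R(-12) + j(-18) = -6*1/11 + 2*(-18)² = -6/11 + 2*324 = -6/11 + 648 = 7122/11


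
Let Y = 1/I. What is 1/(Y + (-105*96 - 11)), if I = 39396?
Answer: -39396/397545035 ≈ -9.9098e-5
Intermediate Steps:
Y = 1/39396 ≈ 2.5383e-5
1/(Y + (-105*96 - 11)) = 1/(1/39396 + (-105*96 - 11)) = 1/(1/39396 + (-10080 - 11)) = 1/(1/39396 - 10091) = 1/(-397545035/39396) = -39396/397545035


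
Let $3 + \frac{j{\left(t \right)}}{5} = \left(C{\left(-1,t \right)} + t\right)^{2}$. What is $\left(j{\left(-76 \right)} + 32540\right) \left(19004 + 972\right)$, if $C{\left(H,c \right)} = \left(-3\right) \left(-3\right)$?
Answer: $1098080720$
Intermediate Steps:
$C{\left(H,c \right)} = 9$
$j{\left(t \right)} = -15 + 5 \left(9 + t\right)^{2}$
$\left(j{\left(-76 \right)} + 32540\right) \left(19004 + 972\right) = \left(\left(-15 + 5 \left(9 - 76\right)^{2}\right) + 32540\right) \left(19004 + 972\right) = \left(\left(-15 + 5 \left(-67\right)^{2}\right) + 32540\right) 19976 = \left(\left(-15 + 5 \cdot 4489\right) + 32540\right) 19976 = \left(\left(-15 + 22445\right) + 32540\right) 19976 = \left(22430 + 32540\right) 19976 = 54970 \cdot 19976 = 1098080720$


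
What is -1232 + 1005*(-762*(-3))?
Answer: 2296198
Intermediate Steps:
-1232 + 1005*(-762*(-3)) = -1232 + 1005*2286 = -1232 + 2297430 = 2296198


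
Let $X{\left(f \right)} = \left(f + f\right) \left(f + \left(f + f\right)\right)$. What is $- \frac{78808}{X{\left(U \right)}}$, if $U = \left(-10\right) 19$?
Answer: $- \frac{9851}{27075} \approx -0.36384$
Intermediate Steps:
$U = -190$
$X{\left(f \right)} = 6 f^{2}$ ($X{\left(f \right)} = 2 f \left(f + 2 f\right) = 2 f 3 f = 6 f^{2}$)
$- \frac{78808}{X{\left(U \right)}} = - \frac{78808}{6 \left(-190\right)^{2}} = - \frac{78808}{6 \cdot 36100} = - \frac{78808}{216600} = \left(-78808\right) \frac{1}{216600} = - \frac{9851}{27075}$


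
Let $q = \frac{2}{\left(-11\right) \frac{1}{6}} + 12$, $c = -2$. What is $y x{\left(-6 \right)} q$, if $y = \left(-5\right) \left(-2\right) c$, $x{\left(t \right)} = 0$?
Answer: $0$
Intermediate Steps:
$y = -20$ ($y = \left(-5\right) \left(-2\right) \left(-2\right) = 10 \left(-2\right) = -20$)
$q = \frac{120}{11}$ ($q = \frac{2}{\left(-11\right) \frac{1}{6}} + 12 = \frac{2}{- \frac{11}{6}} + 12 = 2 \left(- \frac{6}{11}\right) + 12 = - \frac{12}{11} + 12 = \frac{120}{11} \approx 10.909$)
$y x{\left(-6 \right)} q = \left(-20\right) 0 \cdot \frac{120}{11} = 0 \cdot \frac{120}{11} = 0$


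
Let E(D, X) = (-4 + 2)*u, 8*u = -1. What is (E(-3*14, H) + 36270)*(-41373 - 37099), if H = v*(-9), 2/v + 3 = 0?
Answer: -2846199058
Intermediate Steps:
v = -2/3 (v = 2/(-3 + 0) = 2/(-3) = 2*(-1/3) = -2/3 ≈ -0.66667)
u = -1/8 (u = (1/8)*(-1) = -1/8 ≈ -0.12500)
H = 6 (H = -2/3*(-9) = 6)
E(D, X) = 1/4 (E(D, X) = (-4 + 2)*(-1/8) = -2*(-1/8) = 1/4)
(E(-3*14, H) + 36270)*(-41373 - 37099) = (1/4 + 36270)*(-41373 - 37099) = (145081/4)*(-78472) = -2846199058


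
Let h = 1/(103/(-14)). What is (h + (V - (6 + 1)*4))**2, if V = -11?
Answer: 16248961/10609 ≈ 1531.6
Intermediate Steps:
h = -14/103 (h = 1/(103*(-1/14)) = 1/(-103/14) = -14/103 ≈ -0.13592)
(h + (V - (6 + 1)*4))**2 = (-14/103 + (-11 - (6 + 1)*4))**2 = (-14/103 + (-11 - 7*4))**2 = (-14/103 + (-11 - 1*28))**2 = (-14/103 + (-11 - 28))**2 = (-14/103 - 39)**2 = (-4031/103)**2 = 16248961/10609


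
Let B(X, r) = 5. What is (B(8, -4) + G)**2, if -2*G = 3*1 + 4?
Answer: 9/4 ≈ 2.2500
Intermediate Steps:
G = -7/2 (G = -(3*1 + 4)/2 = -(3 + 4)/2 = -1/2*7 = -7/2 ≈ -3.5000)
(B(8, -4) + G)**2 = (5 - 7/2)**2 = (3/2)**2 = 9/4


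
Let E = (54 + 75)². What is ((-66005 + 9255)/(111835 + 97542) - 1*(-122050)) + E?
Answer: 29038648757/209377 ≈ 1.3869e+5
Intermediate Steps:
E = 16641 (E = 129² = 16641)
((-66005 + 9255)/(111835 + 97542) - 1*(-122050)) + E = ((-66005 + 9255)/(111835 + 97542) - 1*(-122050)) + 16641 = (-56750/209377 + 122050) + 16641 = 25554406100/209377 + 16641 = 29038648757/209377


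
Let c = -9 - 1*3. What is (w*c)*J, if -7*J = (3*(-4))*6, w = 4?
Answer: -3456/7 ≈ -493.71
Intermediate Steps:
c = -12 (c = -9 - 3 = -12)
J = 72/7 (J = -3*(-4)*6/7 = -(-12)*6/7 = -⅐*(-72) = 72/7 ≈ 10.286)
(w*c)*J = (4*(-12))*(72/7) = -48*72/7 = -3456/7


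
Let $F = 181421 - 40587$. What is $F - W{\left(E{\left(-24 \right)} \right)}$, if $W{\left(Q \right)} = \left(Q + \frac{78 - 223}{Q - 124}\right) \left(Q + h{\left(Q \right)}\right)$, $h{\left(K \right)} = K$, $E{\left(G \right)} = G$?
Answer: $\frac{5169974}{37} \approx 1.3973 \cdot 10^{5}$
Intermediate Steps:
$F = 140834$
$W{\left(Q \right)} = 2 Q \left(Q - \frac{145}{-124 + Q}\right)$ ($W{\left(Q \right)} = \left(Q + \frac{78 - 223}{Q - 124}\right) \left(Q + Q\right) = \left(Q - \frac{145}{-124 + Q}\right) 2 Q = 2 Q \left(Q - \frac{145}{-124 + Q}\right)$)
$F - W{\left(E{\left(-24 \right)} \right)} = 140834 - 2 \left(-24\right) \frac{1}{-124 - 24} \left(-145 + \left(-24\right)^{2} - -2976\right) = 140834 - 2 \left(-24\right) \frac{1}{-148} \left(-145 + 576 + 2976\right) = 140834 - 2 \left(-24\right) \left(- \frac{1}{148}\right) 3407 = 140834 - \frac{40884}{37} = \frac{5169974}{37}$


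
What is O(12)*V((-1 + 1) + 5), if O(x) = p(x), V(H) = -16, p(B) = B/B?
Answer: -16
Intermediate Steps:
p(B) = 1
O(x) = 1
O(12)*V((-1 + 1) + 5) = 1*(-16) = -16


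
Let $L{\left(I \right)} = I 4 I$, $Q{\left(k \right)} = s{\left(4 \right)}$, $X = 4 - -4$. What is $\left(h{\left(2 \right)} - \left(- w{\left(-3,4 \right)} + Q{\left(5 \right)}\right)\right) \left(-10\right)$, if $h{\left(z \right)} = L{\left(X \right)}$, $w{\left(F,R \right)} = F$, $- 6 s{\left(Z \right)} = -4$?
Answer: $- \frac{7570}{3} \approx -2523.3$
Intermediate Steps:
$s{\left(Z \right)} = \frac{2}{3}$ ($s{\left(Z \right)} = \left(- \frac{1}{6}\right) \left(-4\right) = \frac{2}{3}$)
$X = 8$ ($X = 4 + 4 = 8$)
$Q{\left(k \right)} = \frac{2}{3}$
$L{\left(I \right)} = 4 I^{2}$ ($L{\left(I \right)} = 4 I I = 4 I^{2}$)
$h{\left(z \right)} = 256$ ($h{\left(z \right)} = 4 \cdot 8^{2} = 4 \cdot 64 = 256$)
$\left(h{\left(2 \right)} - \left(- w{\left(-3,4 \right)} + Q{\left(5 \right)}\right)\right) \left(-10\right) = \left(256 - \frac{11}{3}\right) \left(-10\right) = \frac{757}{3} \left(-10\right) = - \frac{7570}{3}$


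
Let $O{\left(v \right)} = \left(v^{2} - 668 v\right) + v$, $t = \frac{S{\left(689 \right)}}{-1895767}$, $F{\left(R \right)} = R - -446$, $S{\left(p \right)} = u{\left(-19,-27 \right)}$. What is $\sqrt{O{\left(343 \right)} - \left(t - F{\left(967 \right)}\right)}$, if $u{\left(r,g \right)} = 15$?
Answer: $\frac{i \sqrt{394322681945714286}}{1895767} \approx 331.24 i$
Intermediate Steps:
$S{\left(p \right)} = 15$
$F{\left(R \right)} = 446 + R$ ($F{\left(R \right)} = R + 446 = 446 + R$)
$t = - \frac{15}{1895767}$ ($t = \frac{15}{-1895767} = 15 \left(- \frac{1}{1895767}\right) = - \frac{15}{1895767} \approx -7.9124 \cdot 10^{-6}$)
$O{\left(v \right)} = v^{2} - 667 v$
$\sqrt{O{\left(343 \right)} - \left(t - F{\left(967 \right)}\right)} = \sqrt{343 \left(-667 + 343\right) + \left(\left(446 + 967\right) - - \frac{15}{1895767}\right)} = \sqrt{343 \left(-324\right) + \left(1413 + \frac{15}{1895767}\right)} = \sqrt{-111132 + \frac{2678718786}{1895767}} = \sqrt{- \frac{208001659458}{1895767}} = \frac{i \sqrt{394322681945714286}}{1895767}$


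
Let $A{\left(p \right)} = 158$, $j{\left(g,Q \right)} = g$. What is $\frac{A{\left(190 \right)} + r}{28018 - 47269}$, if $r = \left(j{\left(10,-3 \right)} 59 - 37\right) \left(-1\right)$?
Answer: $\frac{395}{19251} \approx 0.020518$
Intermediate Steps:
$r = -553$ ($r = \left(10 \cdot 59 - 37\right) \left(-1\right) = \left(590 - 37\right) \left(-1\right) = 553 \left(-1\right) = -553$)
$\frac{A{\left(190 \right)} + r}{28018 - 47269} = \frac{158 - 553}{28018 - 47269} = - \frac{395}{-19251} = \left(-395\right) \left(- \frac{1}{19251}\right) = \frac{395}{19251}$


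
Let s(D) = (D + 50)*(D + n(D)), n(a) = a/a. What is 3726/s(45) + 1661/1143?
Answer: 250378/108585 ≈ 2.3058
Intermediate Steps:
n(a) = 1
s(D) = (1 + D)*(50 + D) (s(D) = (D + 50)*(D + 1) = (50 + D)*(1 + D) = (1 + D)*(50 + D))
3726/s(45) + 1661/1143 = 3726/(50 + 45² + 51*45) + 1661/1143 = 3726/(50 + 2025 + 2295) + 1661*(1/1143) = 3726/4370 + 1661/1143 = 3726*(1/4370) + 1661/1143 = 81/95 + 1661/1143 = 250378/108585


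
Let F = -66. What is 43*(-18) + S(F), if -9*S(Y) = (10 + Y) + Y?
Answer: -6844/9 ≈ -760.44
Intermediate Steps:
S(Y) = -10/9 - 2*Y/9 (S(Y) = -((10 + Y) + Y)/9 = -(10 + 2*Y)/9 = -10/9 - 2*Y/9)
43*(-18) + S(F) = 43*(-18) + (-10/9 - 2/9*(-66)) = -774 + (-10/9 + 44/3) = -774 + 122/9 = -6844/9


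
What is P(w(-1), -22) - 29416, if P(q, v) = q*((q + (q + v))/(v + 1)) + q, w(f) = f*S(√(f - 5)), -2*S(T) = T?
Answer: -205911/7 + 43*I*√6/42 ≈ -29416.0 + 2.5078*I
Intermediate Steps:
S(T) = -T/2
w(f) = -f*√(-5 + f)/2 (w(f) = f*(-√(f - 5)/2) = f*(-√(-5 + f)/2) = -f*√(-5 + f)/2)
P(q, v) = q + q*(v + 2*q)/(1 + v) (P(q, v) = q*((v + 2*q)/(1 + v)) + q = q*(v + 2*q)/(1 + v) + q = q + q*(v + 2*q)/(1 + v))
P(w(-1), -22) - 29416 = (-½*(-1)*√(-5 - 1))*(1 + 2*(-½*(-1)*√(-5 - 1)) + 2*(-22))/(1 - 22) - 29416 = -½*(-1)*√(-6)*(1 + 2*(-½*(-1)*√(-6)) - 44)/(-21) - 29416 = -½*(-1)*I*√6*(-1/21)*(1 + 2*(-½*(-1)*I*√6) - 44) - 29416 = (I*√6/2)*(-1/21)*(1 + 2*(I*√6/2) - 44) - 29416 = (I*√6/2)*(-1/21)*(1 + I*√6 - 44) - 29416 = (I*√6/2)*(-1/21)*(-43 + I*√6) - 29416 = -I*√6*(-43 + I*√6)/42 - 29416 = -29416 - I*√6*(-43 + I*√6)/42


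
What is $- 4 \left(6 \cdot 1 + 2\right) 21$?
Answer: $-672$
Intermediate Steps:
$- 4 \left(6 \cdot 1 + 2\right) 21 = - 4 \left(6 + 2\right) 21 = \left(-4\right) 8 \cdot 21 = \left(-32\right) 21 = -672$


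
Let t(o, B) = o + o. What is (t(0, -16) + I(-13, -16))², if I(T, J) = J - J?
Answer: 0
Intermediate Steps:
t(o, B) = 2*o
I(T, J) = 0
(t(0, -16) + I(-13, -16))² = (2*0 + 0)² = (0 + 0)² = 0² = 0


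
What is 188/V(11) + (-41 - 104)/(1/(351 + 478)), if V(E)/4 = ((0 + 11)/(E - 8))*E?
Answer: -14544664/121 ≈ -1.2020e+5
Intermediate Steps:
V(E) = 44*E/(-8 + E) (V(E) = 4*(((0 + 11)/(E - 8))*E) = 4*((11/(-8 + E))*E) = 4*(11*E/(-8 + E)) = 44*E/(-8 + E))
188/V(11) + (-41 - 104)/(1/(351 + 478)) = 188/((44*11/(-8 + 11))) + (-41 - 104)/(1/(351 + 478)) = 188/((44*11/3)) - 145/(1/829) = 188/((44*11*(⅓))) - 145/1/829 = 188/(484/3) - 145*829 = 188*(3/484) - 120205 = 141/121 - 120205 = -14544664/121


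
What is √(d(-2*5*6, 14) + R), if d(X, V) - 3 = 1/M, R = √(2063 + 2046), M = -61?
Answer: √(11102 + 3721*√4109)/61 ≈ 8.1906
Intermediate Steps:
R = √4109 ≈ 64.101
d(X, V) = 182/61 (d(X, V) = 3 + 1/(-61) = 3 - 1/61 = 182/61)
√(d(-2*5*6, 14) + R) = √(182/61 + √4109)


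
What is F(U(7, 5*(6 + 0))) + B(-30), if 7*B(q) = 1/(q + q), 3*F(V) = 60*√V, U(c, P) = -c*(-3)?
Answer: -1/420 + 20*√21 ≈ 91.649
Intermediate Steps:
U(c, P) = 3*c (U(c, P) = -(-3)*c = 3*c)
F(V) = 20*√V (F(V) = (60*√V)/3 = 20*√V)
B(q) = 1/(14*q) (B(q) = 1/(7*(q + q)) = 1/(7*((2*q))) = (1/(2*q))/7 = 1/(14*q))
F(U(7, 5*(6 + 0))) + B(-30) = 20*√(3*7) + (1/14)/(-30) = 20*√21 + (1/14)*(-1/30) = 20*√21 - 1/420 = -1/420 + 20*√21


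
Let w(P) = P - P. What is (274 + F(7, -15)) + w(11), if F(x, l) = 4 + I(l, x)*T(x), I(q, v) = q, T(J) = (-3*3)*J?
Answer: 1223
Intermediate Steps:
T(J) = -9*J
w(P) = 0
F(x, l) = 4 - 9*l*x (F(x, l) = 4 + l*(-9*x) = 4 - 9*l*x)
(274 + F(7, -15)) + w(11) = (274 + (4 - 9*(-15)*7)) + 0 = (274 + (4 + 945)) + 0 = (274 + 949) + 0 = 1223 + 0 = 1223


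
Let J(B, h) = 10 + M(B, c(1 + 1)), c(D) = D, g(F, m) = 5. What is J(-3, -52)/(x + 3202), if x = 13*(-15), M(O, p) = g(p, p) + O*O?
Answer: 24/3007 ≈ 0.0079814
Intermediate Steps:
M(O, p) = 5 + O² (M(O, p) = 5 + O*O = 5 + O²)
J(B, h) = 15 + B² (J(B, h) = 10 + (5 + B²) = 15 + B²)
x = -195
J(-3, -52)/(x + 3202) = (15 + (-3)²)/(-195 + 3202) = (15 + 9)/3007 = 24*(1/3007) = 24/3007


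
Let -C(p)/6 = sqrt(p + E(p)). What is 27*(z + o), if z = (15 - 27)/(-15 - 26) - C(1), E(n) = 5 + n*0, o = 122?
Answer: 135378/41 + 162*sqrt(6) ≈ 3698.7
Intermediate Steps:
E(n) = 5 (E(n) = 5 + 0 = 5)
C(p) = -6*sqrt(5 + p) (C(p) = -6*sqrt(p + 5) = -6*sqrt(5 + p))
z = 12/41 + 6*sqrt(6) (z = (15 - 27)/(-15 - 26) - (-6)*sqrt(5 + 1) = -12/(-41) - (-6)*sqrt(6) = -12*(-1/41) + 6*sqrt(6) = 12/41 + 6*sqrt(6) ≈ 14.990)
27*(z + o) = 27*((12/41 + 6*sqrt(6)) + 122) = 27*(5014/41 + 6*sqrt(6)) = 135378/41 + 162*sqrt(6)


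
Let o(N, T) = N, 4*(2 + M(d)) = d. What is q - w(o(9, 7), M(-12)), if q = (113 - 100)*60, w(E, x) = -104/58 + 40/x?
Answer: 22904/29 ≈ 789.79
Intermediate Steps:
M(d) = -2 + d/4
w(E, x) = -52/29 + 40/x (w(E, x) = -104*1/58 + 40/x = -52/29 + 40/x)
q = 780 (q = 13*60 = 780)
q - w(o(9, 7), M(-12)) = 780 - (-52/29 + 40/(-2 + (¼)*(-12))) = 780 - (-52/29 + 40/(-2 - 3)) = 780 - (-52/29 + 40/(-5)) = 780 - (-52/29 + 40*(-⅕)) = 780 - (-52/29 - 8) = 780 - 1*(-284/29) = 780 + 284/29 = 22904/29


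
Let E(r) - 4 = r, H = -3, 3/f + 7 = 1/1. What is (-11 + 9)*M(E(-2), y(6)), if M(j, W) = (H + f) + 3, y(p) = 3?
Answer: 1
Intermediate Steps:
f = -½ (f = 3/(-7 + 1/1) = 3/(-7 + 1*1) = 3/(-7 + 1) = 3/(-6) = 3*(-⅙) = -½ ≈ -0.50000)
E(r) = 4 + r
M(j, W) = -½ (M(j, W) = (-3 - ½) + 3 = -7/2 + 3 = -½)
(-11 + 9)*M(E(-2), y(6)) = (-11 + 9)*(-½) = -2*(-½) = 1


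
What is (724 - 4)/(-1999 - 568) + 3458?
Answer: 8875966/2567 ≈ 3457.7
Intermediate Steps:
(724 - 4)/(-1999 - 568) + 3458 = 720/(-2567) + 3458 = 720*(-1/2567) + 3458 = -720/2567 + 3458 = 8875966/2567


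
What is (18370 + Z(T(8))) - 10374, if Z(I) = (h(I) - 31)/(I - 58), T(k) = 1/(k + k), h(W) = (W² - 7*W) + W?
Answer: 39534901/4944 ≈ 7996.5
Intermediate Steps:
h(W) = W² - 6*W
T(k) = 1/(2*k)
Z(I) = (-31 + I*(-6 + I))/(-58 + I) (Z(I) = (I*(-6 + I) - 31)/(I - 58) = (-31 + I*(-6 + I))/(-58 + I))
(18370 + Z(T(8))) - 10374 = (18370 + (-31 + ((½)/8)*(-6 + (½)/8))/(-58 + (½)/8)) - 10374 = (18370 + (-31 + ((½)*(⅛))*(-6 + (½)*(⅛)))/(-58 + (½)*(⅛))) - 10374 = (18370 + (-31 + (-6 + 1/16)/16)/(-58 + 1/16)) - 10374 = (18370 + (-31 + (1/16)*(-95/16))/(-927/16)) - 10374 = (18370 - 16*(-31 - 95/256)/927) - 10374 = (18370 - 16/927*(-8031/256)) - 10374 = (18370 + 2677/4944) - 10374 = 90823957/4944 - 10374 = 39534901/4944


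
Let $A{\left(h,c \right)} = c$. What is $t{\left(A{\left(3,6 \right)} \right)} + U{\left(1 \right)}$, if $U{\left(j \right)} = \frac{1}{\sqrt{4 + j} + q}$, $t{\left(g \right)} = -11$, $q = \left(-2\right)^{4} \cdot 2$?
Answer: $- \frac{11177}{1019} - \frac{\sqrt{5}}{1019} \approx -10.971$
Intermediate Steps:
$q = 32$ ($q = 16 \cdot 2 = 32$)
$U{\left(j \right)} = \frac{1}{32 + \sqrt{4 + j}}$ ($U{\left(j \right)} = \frac{1}{\sqrt{4 + j} + 32} = \frac{1}{32 + \sqrt{4 + j}}$)
$t{\left(A{\left(3,6 \right)} \right)} + U{\left(1 \right)} = -11 + \frac{1}{32 + \sqrt{4 + 1}} = -11 + \frac{1}{32 + \sqrt{5}}$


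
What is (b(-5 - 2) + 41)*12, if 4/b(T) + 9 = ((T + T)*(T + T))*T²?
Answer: 4720788/9595 ≈ 492.00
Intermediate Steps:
b(T) = 4/(-9 + 4*T⁴) (b(T) = 4/(-9 + ((T + T)*(T + T))*T²) = 4/(-9 + ((2*T)*(2*T))*T²) = 4/(-9 + (4*T²)*T²) = 4/(-9 + 4*T⁴))
(b(-5 - 2) + 41)*12 = (4/(-9 + 4*(-5 - 2)⁴) + 41)*12 = (4/(-9 + 4*(-7)⁴) + 41)*12 = (4/(-9 + 4*2401) + 41)*12 = (4/(-9 + 9604) + 41)*12 = (4/9595 + 41)*12 = (393399/9595)*12 = 4720788/9595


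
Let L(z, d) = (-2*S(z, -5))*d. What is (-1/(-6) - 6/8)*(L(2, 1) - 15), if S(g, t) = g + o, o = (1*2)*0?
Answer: 133/12 ≈ 11.083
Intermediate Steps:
o = 0 (o = 2*0 = 0)
S(g, t) = g (S(g, t) = g + 0 = g)
L(z, d) = -2*d*z (L(z, d) = (-2*z)*d = -2*d*z)
(-1/(-6) - 6/8)*(L(2, 1) - 15) = (-1/(-6) - 6/8)*(-2*1*2 - 15) = (-1*(-⅙) - 6*⅛)*(-4 - 15) = (⅙ - ¾)*(-19) = -7/12*(-19) = 133/12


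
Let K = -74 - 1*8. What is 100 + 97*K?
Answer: -7854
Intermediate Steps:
K = -82 (K = -74 - 8 = -82)
100 + 97*K = 100 + 97*(-82) = 100 - 7954 = -7854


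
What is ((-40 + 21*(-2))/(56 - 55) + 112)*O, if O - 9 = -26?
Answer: -510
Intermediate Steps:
O = -17 (O = 9 - 26 = -17)
((-40 + 21*(-2))/(56 - 55) + 112)*O = ((-40 + 21*(-2))/(56 - 55) + 112)*(-17) = ((-40 - 42)/1 + 112)*(-17) = (-82*1 + 112)*(-17) = (-82 + 112)*(-17) = 30*(-17) = -510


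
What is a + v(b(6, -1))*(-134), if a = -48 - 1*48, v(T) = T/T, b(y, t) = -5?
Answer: -230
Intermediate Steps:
v(T) = 1
a = -96 (a = -48 - 48 = -96)
a + v(b(6, -1))*(-134) = -96 + 1*(-134) = -96 - 134 = -230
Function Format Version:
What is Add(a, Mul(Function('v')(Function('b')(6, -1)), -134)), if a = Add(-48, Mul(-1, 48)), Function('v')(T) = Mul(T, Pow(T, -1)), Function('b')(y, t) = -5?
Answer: -230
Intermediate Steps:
Function('v')(T) = 1
a = -96 (a = Add(-48, -48) = -96)
Add(a, Mul(Function('v')(Function('b')(6, -1)), -134)) = Add(-96, Mul(1, -134)) = Add(-96, -134) = -230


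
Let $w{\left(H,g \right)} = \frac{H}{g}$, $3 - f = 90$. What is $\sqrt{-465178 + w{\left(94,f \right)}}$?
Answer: $\frac{2 i \sqrt{880235115}}{87} \approx 682.04 i$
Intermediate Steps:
$f = -87$ ($f = 3 - 90 = -87$)
$\sqrt{-465178 + w{\left(94,f \right)}} = \sqrt{-465178 + \frac{94}{-87}} = \sqrt{-465178 + 94 \left(- \frac{1}{87}\right)} = \sqrt{-465178 - \frac{94}{87}} = \sqrt{- \frac{40470580}{87}} = \frac{2 i \sqrt{880235115}}{87}$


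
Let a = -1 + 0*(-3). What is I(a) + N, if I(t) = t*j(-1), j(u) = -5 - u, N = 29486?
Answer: 29490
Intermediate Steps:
a = -1 (a = -1 + 0 = -1)
I(t) = -4*t (I(t) = t*(-5 - 1*(-1)) = t*(-5 + 1) = t*(-4) = -4*t)
I(a) + N = -4*(-1) + 29486 = 4 + 29486 = 29490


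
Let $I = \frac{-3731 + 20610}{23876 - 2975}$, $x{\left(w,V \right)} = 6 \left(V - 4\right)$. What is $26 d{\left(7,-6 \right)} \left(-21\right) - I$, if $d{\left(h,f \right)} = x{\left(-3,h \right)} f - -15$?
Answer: $\frac{1061294099}{20901} \approx 50777.0$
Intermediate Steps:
$x{\left(w,V \right)} = -24 + 6 V$ ($x{\left(w,V \right)} = 6 \left(-4 + V\right) = -24 + 6 V$)
$d{\left(h,f \right)} = 15 + f \left(-24 + 6 h\right)$ ($d{\left(h,f \right)} = \left(-24 + 6 h\right) f - -15 = f \left(-24 + 6 h\right) + 15 = 15 + f \left(-24 + 6 h\right)$)
$I = \frac{16879}{20901} \approx 0.80757$
$26 d{\left(7,-6 \right)} \left(-21\right) - I = 26 \left(15 + 6 \left(-6\right) \left(-4 + 7\right)\right) \left(-21\right) - \frac{16879}{20901} = 26 \left(15 + 6 \left(-6\right) 3\right) \left(-21\right) - \frac{16879}{20901} = 26 \left(15 - 108\right) \left(-21\right) - \frac{16879}{20901} = 26 \left(-93\right) \left(-21\right) - \frac{16879}{20901} = \left(-2418\right) \left(-21\right) - \frac{16879}{20901} = 50778 - \frac{16879}{20901} = \frac{1061294099}{20901}$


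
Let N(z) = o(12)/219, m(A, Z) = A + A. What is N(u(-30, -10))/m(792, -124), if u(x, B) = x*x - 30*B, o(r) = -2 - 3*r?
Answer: -19/173448 ≈ -0.00010954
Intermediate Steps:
m(A, Z) = 2*A
u(x, B) = x² - 30*B
N(z) = -38/219 (N(z) = (-2 - 3*12)/219 = (-2 - 36)*(1/219) = -38*1/219 = -38/219)
N(u(-30, -10))/m(792, -124) = -38/(219*(2*792)) = -38/219/1584 = -38/219*1/1584 = -19/173448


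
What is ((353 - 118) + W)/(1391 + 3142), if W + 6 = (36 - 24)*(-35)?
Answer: -191/4533 ≈ -0.042135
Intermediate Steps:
W = -426 (W = -6 + (36 - 24)*(-35) = -6 + 12*(-35) = -6 - 420 = -426)
((353 - 118) + W)/(1391 + 3142) = ((353 - 118) - 426)/(1391 + 3142) = (235 - 426)/4533 = -191*1/4533 = -191/4533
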